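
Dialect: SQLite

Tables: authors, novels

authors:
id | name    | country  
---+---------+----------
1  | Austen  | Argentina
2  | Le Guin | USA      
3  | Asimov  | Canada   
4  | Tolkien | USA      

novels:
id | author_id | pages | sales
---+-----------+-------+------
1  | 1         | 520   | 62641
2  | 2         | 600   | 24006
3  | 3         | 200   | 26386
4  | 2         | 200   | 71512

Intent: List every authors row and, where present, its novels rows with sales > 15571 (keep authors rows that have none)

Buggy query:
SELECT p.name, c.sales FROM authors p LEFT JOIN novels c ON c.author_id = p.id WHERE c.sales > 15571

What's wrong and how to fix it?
Bug: Filtering c.sales in WHERE discards the NULL rows produced by LEFT JOIN, turning it into an inner join

Fix: Move the right-table condition into the ON clause so unmatched parents are kept

Corrected query:
SELECT p.name, c.sales FROM authors p LEFT JOIN novels c ON c.author_id = p.id AND c.sales > 15571

Result:
name    | sales
--------+------
Austen  | 62641
Le Guin | 24006
Le Guin | 71512
Asimov  | 26386
Tolkien | NULL 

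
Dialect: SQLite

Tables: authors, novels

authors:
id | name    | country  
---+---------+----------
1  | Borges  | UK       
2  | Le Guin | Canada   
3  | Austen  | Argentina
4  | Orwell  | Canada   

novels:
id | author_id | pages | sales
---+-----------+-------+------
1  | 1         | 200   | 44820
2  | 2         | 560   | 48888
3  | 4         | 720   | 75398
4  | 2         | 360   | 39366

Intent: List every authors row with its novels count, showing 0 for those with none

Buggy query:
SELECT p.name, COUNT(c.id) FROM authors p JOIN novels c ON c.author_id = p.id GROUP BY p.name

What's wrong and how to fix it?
Bug: An inner join excludes parents with zero children

Fix: Use LEFT JOIN so parents without children still appear (COUNT(c.id) gives 0)

Corrected query:
SELECT p.name, COUNT(c.id) FROM authors p LEFT JOIN novels c ON c.author_id = p.id GROUP BY p.name

Result:
name    | COUNT(c.id)
--------+------------
Austen  | 0          
Borges  | 1          
Le Guin | 2          
Orwell  | 1          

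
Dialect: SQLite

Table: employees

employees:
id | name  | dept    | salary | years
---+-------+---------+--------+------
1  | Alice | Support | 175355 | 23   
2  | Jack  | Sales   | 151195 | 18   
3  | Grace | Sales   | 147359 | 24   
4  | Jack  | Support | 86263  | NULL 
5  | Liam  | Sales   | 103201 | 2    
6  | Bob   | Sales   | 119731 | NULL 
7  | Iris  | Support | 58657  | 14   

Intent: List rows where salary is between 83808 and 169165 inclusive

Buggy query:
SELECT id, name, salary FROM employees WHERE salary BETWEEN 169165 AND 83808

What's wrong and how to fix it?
Bug: BETWEEN expects the lower bound first; with 169165 AND 83808 the range is empty

Fix: Write BETWEEN 83808 AND 169165

Corrected query:
SELECT id, name, salary FROM employees WHERE salary BETWEEN 83808 AND 169165

Result:
id | name  | salary
---+-------+-------
2  | Jack  | 151195
3  | Grace | 147359
4  | Jack  | 86263 
5  | Liam  | 103201
6  | Bob   | 119731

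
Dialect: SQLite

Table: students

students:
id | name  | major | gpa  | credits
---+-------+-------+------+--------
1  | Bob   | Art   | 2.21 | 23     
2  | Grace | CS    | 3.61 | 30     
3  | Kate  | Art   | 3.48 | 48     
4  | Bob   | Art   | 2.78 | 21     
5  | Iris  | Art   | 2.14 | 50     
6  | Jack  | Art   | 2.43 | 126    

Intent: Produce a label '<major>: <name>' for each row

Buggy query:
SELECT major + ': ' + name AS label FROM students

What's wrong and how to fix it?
Bug: SQLite uses || for string concatenation; + coerces text to numbers (yielding 0)

Fix: Use the || operator for string concatenation

Corrected query:
SELECT major || ': ' || name AS label FROM students

Result:
label    
---------
Art: Bob 
CS: Grace
Art: Kate
Art: Bob 
Art: Iris
Art: Jack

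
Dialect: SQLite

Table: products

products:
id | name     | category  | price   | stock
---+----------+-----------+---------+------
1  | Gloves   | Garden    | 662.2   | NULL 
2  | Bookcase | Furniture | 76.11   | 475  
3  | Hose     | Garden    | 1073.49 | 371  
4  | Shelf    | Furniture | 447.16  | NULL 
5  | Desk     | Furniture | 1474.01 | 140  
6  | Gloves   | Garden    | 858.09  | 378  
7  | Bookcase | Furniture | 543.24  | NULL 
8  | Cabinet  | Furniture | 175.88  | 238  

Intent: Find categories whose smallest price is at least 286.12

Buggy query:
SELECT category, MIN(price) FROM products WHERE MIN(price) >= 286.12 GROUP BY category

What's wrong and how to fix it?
Bug: Aggregates like MIN are computed per group after WHERE runs

Fix: Replace WHERE with HAVING after the GROUP BY

Corrected query:
SELECT category, MIN(price) FROM products GROUP BY category HAVING MIN(price) >= 286.12

Result:
category | MIN(price)
---------+-----------
Garden   | 662.2     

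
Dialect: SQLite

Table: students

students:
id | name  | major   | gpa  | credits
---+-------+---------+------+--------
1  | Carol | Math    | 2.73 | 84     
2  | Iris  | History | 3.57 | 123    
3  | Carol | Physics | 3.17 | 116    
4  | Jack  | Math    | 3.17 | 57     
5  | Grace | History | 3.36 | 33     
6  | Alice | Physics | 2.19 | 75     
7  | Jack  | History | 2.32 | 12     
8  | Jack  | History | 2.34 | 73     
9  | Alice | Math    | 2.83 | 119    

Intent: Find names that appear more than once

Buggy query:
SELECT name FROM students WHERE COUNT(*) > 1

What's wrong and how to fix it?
Bug: WHERE can't reference COUNT(*); aggregates are computed after WHERE

Fix: Group first, then use HAVING for the count condition

Corrected query:
SELECT name FROM students GROUP BY name HAVING COUNT(*) > 1

Result:
name 
-----
Alice
Carol
Jack 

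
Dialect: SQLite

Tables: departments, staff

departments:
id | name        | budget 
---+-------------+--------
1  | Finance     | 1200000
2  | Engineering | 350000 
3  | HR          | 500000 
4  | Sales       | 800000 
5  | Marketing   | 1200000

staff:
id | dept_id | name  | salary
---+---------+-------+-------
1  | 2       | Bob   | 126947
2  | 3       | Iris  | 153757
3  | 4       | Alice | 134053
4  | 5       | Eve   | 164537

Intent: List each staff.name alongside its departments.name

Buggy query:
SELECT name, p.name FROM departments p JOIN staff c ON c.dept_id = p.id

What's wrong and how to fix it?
Bug: Both tables have a 'name' column; the unqualified reference is ambiguous

Fix: Qualify the column with its table alias (c.name)

Corrected query:
SELECT c.name, p.name FROM departments p JOIN staff c ON c.dept_id = p.id

Result:
name  | name       
------+------------
Bob   | Engineering
Iris  | HR         
Alice | Sales      
Eve   | Marketing  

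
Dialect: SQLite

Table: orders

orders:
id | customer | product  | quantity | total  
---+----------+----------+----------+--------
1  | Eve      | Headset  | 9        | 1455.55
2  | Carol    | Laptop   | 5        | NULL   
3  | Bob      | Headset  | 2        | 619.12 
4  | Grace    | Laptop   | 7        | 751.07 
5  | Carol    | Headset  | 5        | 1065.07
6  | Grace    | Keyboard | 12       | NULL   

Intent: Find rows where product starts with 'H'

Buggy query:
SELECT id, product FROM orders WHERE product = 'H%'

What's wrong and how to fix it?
Bug: '=' compares the literal string including the % character; pattern matching needs LIKE

Fix: Use LIKE for wildcard pattern matching

Corrected query:
SELECT id, product FROM orders WHERE product LIKE 'H%'

Result:
id | product
---+--------
1  | Headset
3  | Headset
5  | Headset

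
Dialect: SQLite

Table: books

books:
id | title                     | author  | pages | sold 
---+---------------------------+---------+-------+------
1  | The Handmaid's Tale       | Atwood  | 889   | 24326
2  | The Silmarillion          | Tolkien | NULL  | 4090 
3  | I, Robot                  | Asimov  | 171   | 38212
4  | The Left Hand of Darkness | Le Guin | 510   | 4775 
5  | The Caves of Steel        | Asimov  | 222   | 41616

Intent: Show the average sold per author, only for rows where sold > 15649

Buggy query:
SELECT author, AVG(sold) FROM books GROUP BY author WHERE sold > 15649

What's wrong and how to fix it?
Bug: Row-level WHERE must come before GROUP BY in the clause order

Fix: Place WHERE between FROM and GROUP BY

Corrected query:
SELECT author, AVG(sold) FROM books WHERE sold > 15649 GROUP BY author

Result:
author | AVG(sold)
-------+----------
Asimov | 39914    
Atwood | 24326    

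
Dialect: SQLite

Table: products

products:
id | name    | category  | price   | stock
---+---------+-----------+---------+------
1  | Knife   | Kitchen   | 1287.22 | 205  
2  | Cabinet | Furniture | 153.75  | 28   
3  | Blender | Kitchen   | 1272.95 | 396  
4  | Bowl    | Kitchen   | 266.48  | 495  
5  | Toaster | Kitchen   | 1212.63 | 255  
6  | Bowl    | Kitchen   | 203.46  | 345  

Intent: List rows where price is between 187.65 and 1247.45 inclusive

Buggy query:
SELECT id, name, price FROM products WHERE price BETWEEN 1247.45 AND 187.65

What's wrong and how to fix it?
Bug: The bounds are reversed; BETWEEN a AND b requires a <= b to match anything

Fix: Swap the bounds so the smaller value comes first

Corrected query:
SELECT id, name, price FROM products WHERE price BETWEEN 187.65 AND 1247.45

Result:
id | name    | price  
---+---------+--------
4  | Bowl    | 266.48 
5  | Toaster | 1212.63
6  | Bowl    | 203.46 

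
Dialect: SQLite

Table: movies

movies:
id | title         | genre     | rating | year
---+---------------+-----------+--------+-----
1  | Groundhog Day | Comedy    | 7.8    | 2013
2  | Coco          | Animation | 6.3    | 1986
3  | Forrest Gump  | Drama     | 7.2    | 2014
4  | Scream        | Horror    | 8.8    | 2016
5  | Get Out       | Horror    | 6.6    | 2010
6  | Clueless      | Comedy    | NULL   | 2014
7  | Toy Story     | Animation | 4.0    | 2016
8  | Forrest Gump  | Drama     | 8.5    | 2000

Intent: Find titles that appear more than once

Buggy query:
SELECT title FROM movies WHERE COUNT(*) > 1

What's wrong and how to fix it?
Bug: COUNT(*) is an aggregate and cannot be used in WHERE

Fix: Group first, then use HAVING for the count condition

Corrected query:
SELECT title FROM movies GROUP BY title HAVING COUNT(*) > 1

Result:
title       
------------
Forrest Gump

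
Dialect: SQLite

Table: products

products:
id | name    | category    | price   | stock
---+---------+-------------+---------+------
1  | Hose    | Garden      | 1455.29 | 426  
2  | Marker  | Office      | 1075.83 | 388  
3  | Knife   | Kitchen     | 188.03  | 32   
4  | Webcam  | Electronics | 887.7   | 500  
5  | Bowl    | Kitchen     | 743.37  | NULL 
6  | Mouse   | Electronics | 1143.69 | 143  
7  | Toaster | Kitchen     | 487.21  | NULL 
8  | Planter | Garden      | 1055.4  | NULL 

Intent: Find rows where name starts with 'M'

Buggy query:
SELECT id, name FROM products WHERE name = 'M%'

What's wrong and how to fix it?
Bug: Wildcards only work with LIKE; '=' treats '%' as a literal character

Fix: Replace '=' with LIKE so 'M%' is treated as a pattern

Corrected query:
SELECT id, name FROM products WHERE name LIKE 'M%'

Result:
id | name  
---+-------
2  | Marker
6  | Mouse 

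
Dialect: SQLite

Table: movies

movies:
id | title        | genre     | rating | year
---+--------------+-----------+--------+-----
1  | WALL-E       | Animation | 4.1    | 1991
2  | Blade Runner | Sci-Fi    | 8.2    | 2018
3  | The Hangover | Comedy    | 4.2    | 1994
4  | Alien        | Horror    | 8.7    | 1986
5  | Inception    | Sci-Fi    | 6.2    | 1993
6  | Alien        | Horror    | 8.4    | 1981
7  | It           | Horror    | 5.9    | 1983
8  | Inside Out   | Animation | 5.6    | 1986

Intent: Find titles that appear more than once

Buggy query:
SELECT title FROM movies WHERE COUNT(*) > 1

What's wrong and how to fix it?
Bug: WHERE can't reference COUNT(*); aggregates are computed after WHERE

Fix: GROUP BY title, then filter groups with HAVING COUNT(*) > 1

Corrected query:
SELECT title FROM movies GROUP BY title HAVING COUNT(*) > 1

Result:
title
-----
Alien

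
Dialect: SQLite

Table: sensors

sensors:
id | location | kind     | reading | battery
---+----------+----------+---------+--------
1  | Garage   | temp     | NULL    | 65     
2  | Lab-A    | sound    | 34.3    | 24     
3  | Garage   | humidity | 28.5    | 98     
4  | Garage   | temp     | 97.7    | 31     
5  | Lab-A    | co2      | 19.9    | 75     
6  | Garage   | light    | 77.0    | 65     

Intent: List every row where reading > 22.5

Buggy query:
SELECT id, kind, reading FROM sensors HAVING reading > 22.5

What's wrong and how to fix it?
Bug: HAVING filters the output of aggregation, but this query has no GROUP BY and no aggregate functions, so SQLite rejects it (HAVING clause on a non-aggregate query); the condition here is per row

Fix: Use WHERE for row-level filtering

Corrected query:
SELECT id, kind, reading FROM sensors WHERE reading > 22.5

Result:
id | kind     | reading
---+----------+--------
2  | sound    | 34.3   
3  | humidity | 28.5   
4  | temp     | 97.7   
6  | light    | 77     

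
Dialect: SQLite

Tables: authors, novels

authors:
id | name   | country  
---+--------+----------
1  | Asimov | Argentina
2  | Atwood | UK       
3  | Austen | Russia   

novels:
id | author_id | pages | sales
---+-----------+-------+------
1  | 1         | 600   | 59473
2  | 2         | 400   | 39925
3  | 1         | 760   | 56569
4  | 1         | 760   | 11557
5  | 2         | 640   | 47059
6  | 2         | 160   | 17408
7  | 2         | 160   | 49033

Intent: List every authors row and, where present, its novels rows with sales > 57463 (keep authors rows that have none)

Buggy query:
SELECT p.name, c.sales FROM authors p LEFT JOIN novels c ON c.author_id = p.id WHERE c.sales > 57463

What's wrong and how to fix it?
Bug: A WHERE condition on the right-hand table after LEFT JOIN drops unmatched parents

Fix: Move the right-table condition into the ON clause so unmatched parents are kept

Corrected query:
SELECT p.name, c.sales FROM authors p LEFT JOIN novels c ON c.author_id = p.id AND c.sales > 57463

Result:
name   | sales
-------+------
Asimov | 59473
Atwood | NULL 
Austen | NULL 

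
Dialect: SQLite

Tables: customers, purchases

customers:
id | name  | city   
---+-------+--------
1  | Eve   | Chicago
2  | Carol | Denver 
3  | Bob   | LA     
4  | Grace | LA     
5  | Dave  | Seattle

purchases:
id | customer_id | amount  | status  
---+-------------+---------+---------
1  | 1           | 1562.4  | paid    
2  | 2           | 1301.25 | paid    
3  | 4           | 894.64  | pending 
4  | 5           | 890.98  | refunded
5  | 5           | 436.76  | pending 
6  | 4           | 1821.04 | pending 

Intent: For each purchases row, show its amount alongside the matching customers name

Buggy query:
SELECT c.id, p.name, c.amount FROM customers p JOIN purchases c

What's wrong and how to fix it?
Bug: JOIN with no ON clause produces a cartesian product; every purchases row pairs with every customers row

Fix: Specify the join condition linking the foreign key to the parent id

Corrected query:
SELECT c.id, p.name, c.amount FROM customers p JOIN purchases c ON c.customer_id = p.id

Result:
id | name  | amount 
---+-------+--------
1  | Eve   | 1562.4 
2  | Carol | 1301.25
3  | Grace | 894.64 
4  | Dave  | 890.98 
5  | Dave  | 436.76 
6  | Grace | 1821.04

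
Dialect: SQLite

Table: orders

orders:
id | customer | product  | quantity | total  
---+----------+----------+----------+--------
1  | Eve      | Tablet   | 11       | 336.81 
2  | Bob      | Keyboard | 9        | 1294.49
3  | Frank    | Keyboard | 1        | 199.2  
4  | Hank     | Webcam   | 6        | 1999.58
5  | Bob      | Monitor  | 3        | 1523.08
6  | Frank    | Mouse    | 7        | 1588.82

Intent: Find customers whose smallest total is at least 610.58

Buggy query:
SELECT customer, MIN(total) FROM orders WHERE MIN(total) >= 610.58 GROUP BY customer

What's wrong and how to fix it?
Bug: Aggregates like MIN are computed per group after WHERE runs

Fix: Replace WHERE with HAVING after the GROUP BY

Corrected query:
SELECT customer, MIN(total) FROM orders GROUP BY customer HAVING MIN(total) >= 610.58

Result:
customer | MIN(total)
---------+-----------
Bob      | 1294.49   
Hank     | 1999.58   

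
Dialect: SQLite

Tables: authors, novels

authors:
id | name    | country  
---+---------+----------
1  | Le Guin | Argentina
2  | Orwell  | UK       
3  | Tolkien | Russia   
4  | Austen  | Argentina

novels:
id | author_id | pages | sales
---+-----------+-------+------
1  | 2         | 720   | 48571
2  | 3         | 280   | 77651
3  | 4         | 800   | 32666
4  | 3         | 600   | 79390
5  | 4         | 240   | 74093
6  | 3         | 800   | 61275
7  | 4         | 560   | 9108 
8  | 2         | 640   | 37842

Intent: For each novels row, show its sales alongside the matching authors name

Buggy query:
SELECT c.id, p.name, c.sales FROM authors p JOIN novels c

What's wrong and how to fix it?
Bug: Missing join condition: each novels row is matched to all authors rows instead of just its own

Fix: Specify the join condition linking the foreign key to the parent id

Corrected query:
SELECT c.id, p.name, c.sales FROM authors p JOIN novels c ON c.author_id = p.id

Result:
id | name    | sales
---+---------+------
1  | Orwell  | 48571
2  | Tolkien | 77651
3  | Austen  | 32666
4  | Tolkien | 79390
5  | Austen  | 74093
6  | Tolkien | 61275
7  | Austen  | 9108 
8  | Orwell  | 37842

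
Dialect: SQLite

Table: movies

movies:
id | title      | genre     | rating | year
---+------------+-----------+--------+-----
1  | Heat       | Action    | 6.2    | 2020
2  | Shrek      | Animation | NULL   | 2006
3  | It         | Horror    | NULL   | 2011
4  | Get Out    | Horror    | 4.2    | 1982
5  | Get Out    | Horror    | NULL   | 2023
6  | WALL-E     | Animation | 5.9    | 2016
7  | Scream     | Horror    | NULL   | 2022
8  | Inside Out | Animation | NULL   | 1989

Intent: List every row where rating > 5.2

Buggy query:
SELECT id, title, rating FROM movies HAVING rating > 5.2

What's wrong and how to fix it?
Bug: This is a non-aggregate query (no GROUP BY, no aggregates), so in SQLite the HAVING clause is invalid here; a row-level condition belongs in WHERE

Fix: Use WHERE for row-level filtering

Corrected query:
SELECT id, title, rating FROM movies WHERE rating > 5.2

Result:
id | title  | rating
---+--------+-------
1  | Heat   | 6.2   
6  | WALL-E | 5.9   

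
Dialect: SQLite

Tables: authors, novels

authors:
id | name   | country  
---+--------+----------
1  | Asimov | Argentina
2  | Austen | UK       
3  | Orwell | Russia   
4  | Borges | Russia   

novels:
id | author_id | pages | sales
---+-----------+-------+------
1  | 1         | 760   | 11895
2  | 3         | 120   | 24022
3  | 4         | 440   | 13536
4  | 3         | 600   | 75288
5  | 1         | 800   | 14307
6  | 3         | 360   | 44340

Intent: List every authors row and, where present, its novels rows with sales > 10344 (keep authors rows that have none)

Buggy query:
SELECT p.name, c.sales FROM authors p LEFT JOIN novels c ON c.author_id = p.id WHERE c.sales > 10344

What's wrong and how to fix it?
Bug: A WHERE condition on the right-hand table after LEFT JOIN drops unmatched parents

Fix: Put 'c.sales > 10344' in the JOIN's ON clause instead of WHERE

Corrected query:
SELECT p.name, c.sales FROM authors p LEFT JOIN novels c ON c.author_id = p.id AND c.sales > 10344

Result:
name   | sales
-------+------
Asimov | 11895
Asimov | 14307
Austen | NULL 
Orwell | 24022
Orwell | 44340
Orwell | 75288
Borges | 13536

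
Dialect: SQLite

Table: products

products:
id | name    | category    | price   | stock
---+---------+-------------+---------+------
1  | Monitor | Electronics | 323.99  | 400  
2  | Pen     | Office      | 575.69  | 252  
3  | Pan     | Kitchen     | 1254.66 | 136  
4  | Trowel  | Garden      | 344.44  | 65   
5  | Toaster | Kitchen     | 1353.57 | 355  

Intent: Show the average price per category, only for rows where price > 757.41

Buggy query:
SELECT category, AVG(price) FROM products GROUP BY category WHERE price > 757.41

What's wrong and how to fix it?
Bug: Row-level WHERE must come before GROUP BY in the clause order

Fix: Place WHERE between FROM and GROUP BY

Corrected query:
SELECT category, AVG(price) FROM products WHERE price > 757.41 GROUP BY category

Result:
category | AVG(price)
---------+-----------
Kitchen  | 1304.115  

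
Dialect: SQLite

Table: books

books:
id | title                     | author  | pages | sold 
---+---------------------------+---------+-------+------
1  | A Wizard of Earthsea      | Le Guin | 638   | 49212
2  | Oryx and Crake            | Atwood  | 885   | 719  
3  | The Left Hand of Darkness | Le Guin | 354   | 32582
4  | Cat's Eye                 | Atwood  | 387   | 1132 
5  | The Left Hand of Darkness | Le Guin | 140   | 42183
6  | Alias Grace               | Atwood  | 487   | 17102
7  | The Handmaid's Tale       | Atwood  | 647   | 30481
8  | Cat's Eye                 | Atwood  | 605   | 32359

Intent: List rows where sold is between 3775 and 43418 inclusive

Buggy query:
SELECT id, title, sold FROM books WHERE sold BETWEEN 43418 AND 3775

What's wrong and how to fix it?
Bug: BETWEEN expects the lower bound first; with 43418 AND 3775 the range is empty

Fix: Write BETWEEN 3775 AND 43418

Corrected query:
SELECT id, title, sold FROM books WHERE sold BETWEEN 3775 AND 43418

Result:
id | title                     | sold 
---+---------------------------+------
3  | The Left Hand of Darkness | 32582
5  | The Left Hand of Darkness | 42183
6  | Alias Grace               | 17102
7  | The Handmaid's Tale       | 30481
8  | Cat's Eye                 | 32359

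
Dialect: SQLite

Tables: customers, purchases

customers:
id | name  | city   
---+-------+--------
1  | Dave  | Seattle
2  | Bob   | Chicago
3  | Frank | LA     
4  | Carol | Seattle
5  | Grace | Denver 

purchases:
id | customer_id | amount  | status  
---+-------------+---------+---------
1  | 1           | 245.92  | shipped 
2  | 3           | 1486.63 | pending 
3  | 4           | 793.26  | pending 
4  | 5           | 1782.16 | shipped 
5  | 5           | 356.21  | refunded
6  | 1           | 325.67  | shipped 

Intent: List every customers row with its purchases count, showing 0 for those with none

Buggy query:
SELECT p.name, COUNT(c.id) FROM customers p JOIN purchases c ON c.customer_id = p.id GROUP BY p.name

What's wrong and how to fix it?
Bug: An inner join excludes parents with zero children

Fix: Use LEFT JOIN so parents without children still appear (COUNT(c.id) gives 0)

Corrected query:
SELECT p.name, COUNT(c.id) FROM customers p LEFT JOIN purchases c ON c.customer_id = p.id GROUP BY p.name

Result:
name  | COUNT(c.id)
------+------------
Bob   | 0          
Carol | 1          
Dave  | 2          
Frank | 1          
Grace | 2          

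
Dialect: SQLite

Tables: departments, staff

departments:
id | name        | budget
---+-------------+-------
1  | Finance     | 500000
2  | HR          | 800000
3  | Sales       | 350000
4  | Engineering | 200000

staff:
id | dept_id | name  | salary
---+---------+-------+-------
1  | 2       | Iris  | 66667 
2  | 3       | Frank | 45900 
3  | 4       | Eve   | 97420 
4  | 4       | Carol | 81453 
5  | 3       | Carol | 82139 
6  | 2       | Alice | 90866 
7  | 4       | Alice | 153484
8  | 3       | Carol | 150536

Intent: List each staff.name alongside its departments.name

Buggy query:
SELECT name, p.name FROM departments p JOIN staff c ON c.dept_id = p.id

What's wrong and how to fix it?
Bug: 'name' exists in both joined tables, so the database can't tell which one is meant

Fix: Qualify the column with its table alias (c.name)

Corrected query:
SELECT c.name, p.name FROM departments p JOIN staff c ON c.dept_id = p.id

Result:
name  | name       
------+------------
Iris  | HR         
Frank | Sales      
Eve   | Engineering
Carol | Engineering
Carol | Sales      
Alice | HR         
Alice | Engineering
Carol | Sales      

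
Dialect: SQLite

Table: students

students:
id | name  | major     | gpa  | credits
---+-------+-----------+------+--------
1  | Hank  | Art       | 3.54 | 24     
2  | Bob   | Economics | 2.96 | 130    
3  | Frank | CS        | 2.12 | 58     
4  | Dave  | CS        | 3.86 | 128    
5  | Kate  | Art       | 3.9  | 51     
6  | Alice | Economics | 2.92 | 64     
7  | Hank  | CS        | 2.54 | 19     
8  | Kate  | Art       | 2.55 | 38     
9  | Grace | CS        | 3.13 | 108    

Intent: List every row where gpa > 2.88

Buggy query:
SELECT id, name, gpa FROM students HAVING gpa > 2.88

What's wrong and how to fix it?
Bug: HAVING filters the output of aggregation, but this query has no GROUP BY and no aggregate functions, so SQLite rejects it (HAVING clause on a non-aggregate query); the condition here is per row

Fix: Replace HAVING with WHERE since the condition applies to individual rows

Corrected query:
SELECT id, name, gpa FROM students WHERE gpa > 2.88

Result:
id | name  | gpa 
---+-------+-----
1  | Hank  | 3.54
2  | Bob   | 2.96
4  | Dave  | 3.86
5  | Kate  | 3.9 
6  | Alice | 2.92
9  | Grace | 3.13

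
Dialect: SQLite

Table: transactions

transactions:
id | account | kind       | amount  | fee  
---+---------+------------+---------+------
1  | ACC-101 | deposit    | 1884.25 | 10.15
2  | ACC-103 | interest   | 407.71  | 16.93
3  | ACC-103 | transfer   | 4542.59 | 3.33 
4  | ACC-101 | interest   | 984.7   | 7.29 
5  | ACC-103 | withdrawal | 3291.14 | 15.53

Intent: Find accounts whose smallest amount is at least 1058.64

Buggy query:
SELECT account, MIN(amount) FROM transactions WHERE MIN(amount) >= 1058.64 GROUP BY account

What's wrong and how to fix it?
Bug: Aggregates like MIN are computed per group after WHERE runs

Fix: Replace WHERE with HAVING after the GROUP BY

Corrected query:
SELECT account, MIN(amount) FROM transactions GROUP BY account HAVING MIN(amount) >= 1058.64

Result:
(no rows)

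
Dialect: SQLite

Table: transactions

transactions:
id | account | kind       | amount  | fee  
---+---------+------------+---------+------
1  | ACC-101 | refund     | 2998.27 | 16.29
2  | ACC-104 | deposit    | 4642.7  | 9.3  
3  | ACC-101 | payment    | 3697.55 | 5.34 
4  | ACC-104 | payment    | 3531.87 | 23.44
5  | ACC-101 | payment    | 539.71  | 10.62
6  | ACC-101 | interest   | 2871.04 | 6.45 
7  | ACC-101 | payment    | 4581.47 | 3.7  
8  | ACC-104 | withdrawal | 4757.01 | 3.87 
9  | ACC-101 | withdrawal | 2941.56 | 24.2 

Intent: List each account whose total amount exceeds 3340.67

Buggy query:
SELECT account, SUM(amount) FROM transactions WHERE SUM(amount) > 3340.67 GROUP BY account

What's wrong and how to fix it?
Bug: SUM(amount) is an aggregate, but WHERE filters rows before aggregation

Fix: Move the aggregate condition to a HAVING clause

Corrected query:
SELECT account, SUM(amount) FROM transactions GROUP BY account HAVING SUM(amount) > 3340.67

Result:
account | SUM(amount)
--------+------------
ACC-101 | 17629.6    
ACC-104 | 12931.58   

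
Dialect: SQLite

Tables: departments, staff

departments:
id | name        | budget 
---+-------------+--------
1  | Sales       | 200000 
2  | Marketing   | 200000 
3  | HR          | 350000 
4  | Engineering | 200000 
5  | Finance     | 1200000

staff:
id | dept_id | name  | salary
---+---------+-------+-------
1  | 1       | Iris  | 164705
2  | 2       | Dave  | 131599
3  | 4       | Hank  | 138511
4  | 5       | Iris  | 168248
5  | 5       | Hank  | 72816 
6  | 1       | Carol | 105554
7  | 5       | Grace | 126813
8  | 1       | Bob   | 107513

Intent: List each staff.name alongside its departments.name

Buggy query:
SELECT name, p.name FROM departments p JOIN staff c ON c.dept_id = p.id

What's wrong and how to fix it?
Bug: 'name' exists in both joined tables, so the database can't tell which one is meant

Fix: Qualify the column with its table alias (c.name)

Corrected query:
SELECT c.name, p.name FROM departments p JOIN staff c ON c.dept_id = p.id

Result:
name  | name       
------+------------
Iris  | Sales      
Dave  | Marketing  
Hank  | Engineering
Iris  | Finance    
Hank  | Finance    
Carol | Sales      
Grace | Finance    
Bob   | Sales      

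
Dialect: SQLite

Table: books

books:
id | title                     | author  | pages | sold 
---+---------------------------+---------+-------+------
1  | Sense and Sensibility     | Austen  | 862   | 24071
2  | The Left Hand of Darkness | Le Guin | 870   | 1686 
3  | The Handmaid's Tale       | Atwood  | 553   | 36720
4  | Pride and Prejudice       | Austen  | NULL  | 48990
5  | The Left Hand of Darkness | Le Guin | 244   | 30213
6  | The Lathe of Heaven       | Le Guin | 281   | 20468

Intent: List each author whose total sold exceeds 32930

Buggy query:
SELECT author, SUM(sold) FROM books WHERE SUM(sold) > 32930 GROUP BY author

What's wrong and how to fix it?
Bug: WHERE runs before GROUP BY, so aggregates aren't available there

Fix: Use HAVING (which filters groups after aggregation) instead of WHERE

Corrected query:
SELECT author, SUM(sold) FROM books GROUP BY author HAVING SUM(sold) > 32930

Result:
author  | SUM(sold)
--------+----------
Atwood  | 36720    
Austen  | 73061    
Le Guin | 52367    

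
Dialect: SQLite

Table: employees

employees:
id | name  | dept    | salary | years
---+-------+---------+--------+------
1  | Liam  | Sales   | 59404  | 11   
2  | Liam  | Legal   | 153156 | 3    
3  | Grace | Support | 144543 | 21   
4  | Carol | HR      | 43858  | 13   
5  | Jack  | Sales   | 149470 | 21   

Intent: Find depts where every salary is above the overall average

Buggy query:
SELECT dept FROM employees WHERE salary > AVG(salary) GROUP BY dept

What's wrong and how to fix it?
Bug: AVG() is an aggregate; it can't sit directly in WHERE

Fix: Compute the overall average in a scalar subquery and compare each group's MIN against it in HAVING

Corrected query:
SELECT dept FROM employees GROUP BY dept HAVING MIN(salary) > (SELECT AVG(salary) FROM employees)

Result:
dept   
-------
Legal  
Support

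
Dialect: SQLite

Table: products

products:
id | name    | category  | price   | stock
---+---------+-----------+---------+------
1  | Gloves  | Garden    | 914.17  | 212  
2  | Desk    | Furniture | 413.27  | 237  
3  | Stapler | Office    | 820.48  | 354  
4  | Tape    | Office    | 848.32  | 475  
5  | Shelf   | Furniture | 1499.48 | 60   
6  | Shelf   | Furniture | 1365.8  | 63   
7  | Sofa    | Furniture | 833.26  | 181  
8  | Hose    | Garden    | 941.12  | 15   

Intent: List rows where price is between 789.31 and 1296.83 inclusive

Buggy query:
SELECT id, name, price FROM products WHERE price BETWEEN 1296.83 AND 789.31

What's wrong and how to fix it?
Bug: BETWEEN expects the lower bound first; with 1296.83 AND 789.31 the range is empty

Fix: Swap the bounds so the smaller value comes first

Corrected query:
SELECT id, name, price FROM products WHERE price BETWEEN 789.31 AND 1296.83

Result:
id | name    | price 
---+---------+-------
1  | Gloves  | 914.17
3  | Stapler | 820.48
4  | Tape    | 848.32
7  | Sofa    | 833.26
8  | Hose    | 941.12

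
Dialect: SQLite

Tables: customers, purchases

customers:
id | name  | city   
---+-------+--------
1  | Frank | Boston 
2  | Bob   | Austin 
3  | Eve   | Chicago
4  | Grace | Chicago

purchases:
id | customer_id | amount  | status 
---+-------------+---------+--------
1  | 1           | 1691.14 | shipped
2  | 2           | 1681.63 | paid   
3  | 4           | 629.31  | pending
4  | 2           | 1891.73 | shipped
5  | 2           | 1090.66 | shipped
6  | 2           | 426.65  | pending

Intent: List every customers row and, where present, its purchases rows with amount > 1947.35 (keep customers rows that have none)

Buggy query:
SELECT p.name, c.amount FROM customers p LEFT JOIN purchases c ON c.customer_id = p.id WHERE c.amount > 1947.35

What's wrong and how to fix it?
Bug: A WHERE condition on the right-hand table after LEFT JOIN drops unmatched parents

Fix: Move the right-table condition into the ON clause so unmatched parents are kept

Corrected query:
SELECT p.name, c.amount FROM customers p LEFT JOIN purchases c ON c.customer_id = p.id AND c.amount > 1947.35

Result:
name  | amount
------+-------
Frank | NULL  
Bob   | NULL  
Eve   | NULL  
Grace | NULL  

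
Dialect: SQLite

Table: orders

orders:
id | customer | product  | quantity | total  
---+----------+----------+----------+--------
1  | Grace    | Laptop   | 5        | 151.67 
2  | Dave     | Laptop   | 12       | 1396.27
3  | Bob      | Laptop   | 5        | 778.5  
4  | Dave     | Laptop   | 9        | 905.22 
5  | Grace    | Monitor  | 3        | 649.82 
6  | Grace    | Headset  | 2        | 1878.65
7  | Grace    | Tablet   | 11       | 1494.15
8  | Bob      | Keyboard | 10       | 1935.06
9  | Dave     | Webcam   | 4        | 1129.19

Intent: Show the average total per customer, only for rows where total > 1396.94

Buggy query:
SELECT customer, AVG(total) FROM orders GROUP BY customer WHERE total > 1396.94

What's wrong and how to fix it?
Bug: WHERE cannot follow GROUP BY

Fix: Place WHERE between FROM and GROUP BY

Corrected query:
SELECT customer, AVG(total) FROM orders WHERE total > 1396.94 GROUP BY customer

Result:
customer | AVG(total)
---------+-----------
Bob      | 1935.06   
Grace    | 1686.4    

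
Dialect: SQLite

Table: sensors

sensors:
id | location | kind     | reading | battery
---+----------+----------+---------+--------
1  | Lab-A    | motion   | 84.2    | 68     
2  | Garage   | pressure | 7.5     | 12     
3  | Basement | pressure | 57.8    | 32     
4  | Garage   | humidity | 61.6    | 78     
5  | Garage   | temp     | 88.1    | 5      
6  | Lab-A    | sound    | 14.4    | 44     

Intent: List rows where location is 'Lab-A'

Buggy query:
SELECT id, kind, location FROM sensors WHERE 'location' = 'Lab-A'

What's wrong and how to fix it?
Bug: 'location' in single quotes is a string literal, not the column; the comparison is literal-vs-literal and never true

Fix: Reference the column as location without single quotes

Corrected query:
SELECT id, kind, location FROM sensors WHERE location = 'Lab-A'

Result:
id | kind   | location
---+--------+---------
1  | motion | Lab-A   
6  | sound  | Lab-A   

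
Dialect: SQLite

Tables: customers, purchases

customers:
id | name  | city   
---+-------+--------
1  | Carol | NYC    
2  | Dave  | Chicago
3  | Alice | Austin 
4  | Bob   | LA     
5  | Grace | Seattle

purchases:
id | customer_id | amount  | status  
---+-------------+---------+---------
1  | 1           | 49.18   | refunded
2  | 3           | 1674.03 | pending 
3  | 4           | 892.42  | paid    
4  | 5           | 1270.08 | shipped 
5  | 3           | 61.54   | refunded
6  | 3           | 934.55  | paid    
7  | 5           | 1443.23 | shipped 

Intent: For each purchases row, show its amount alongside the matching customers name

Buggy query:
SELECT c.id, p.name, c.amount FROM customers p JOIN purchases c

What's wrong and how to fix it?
Bug: Missing join condition: each purchases row is matched to all customers rows instead of just its own

Fix: Add ON c.customer_id = p.id to the JOIN

Corrected query:
SELECT c.id, p.name, c.amount FROM customers p JOIN purchases c ON c.customer_id = p.id

Result:
id | name  | amount 
---+-------+--------
1  | Carol | 49.18  
2  | Alice | 1674.03
3  | Bob   | 892.42 
4  | Grace | 1270.08
5  | Alice | 61.54  
6  | Alice | 934.55 
7  | Grace | 1443.23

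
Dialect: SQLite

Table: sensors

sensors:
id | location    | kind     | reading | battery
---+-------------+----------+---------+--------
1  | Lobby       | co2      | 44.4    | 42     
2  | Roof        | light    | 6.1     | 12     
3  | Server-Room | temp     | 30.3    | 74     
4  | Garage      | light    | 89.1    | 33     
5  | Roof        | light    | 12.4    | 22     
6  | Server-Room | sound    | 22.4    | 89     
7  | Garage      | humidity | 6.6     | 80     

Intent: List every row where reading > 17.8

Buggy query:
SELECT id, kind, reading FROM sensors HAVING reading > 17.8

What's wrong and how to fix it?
Bug: HAVING filters the output of aggregation, but this query has no GROUP BY and no aggregate functions, so SQLite rejects it (HAVING clause on a non-aggregate query); the condition here is per row

Fix: Use WHERE for row-level filtering

Corrected query:
SELECT id, kind, reading FROM sensors WHERE reading > 17.8

Result:
id | kind  | reading
---+-------+--------
1  | co2   | 44.4   
3  | temp  | 30.3   
4  | light | 89.1   
6  | sound | 22.4   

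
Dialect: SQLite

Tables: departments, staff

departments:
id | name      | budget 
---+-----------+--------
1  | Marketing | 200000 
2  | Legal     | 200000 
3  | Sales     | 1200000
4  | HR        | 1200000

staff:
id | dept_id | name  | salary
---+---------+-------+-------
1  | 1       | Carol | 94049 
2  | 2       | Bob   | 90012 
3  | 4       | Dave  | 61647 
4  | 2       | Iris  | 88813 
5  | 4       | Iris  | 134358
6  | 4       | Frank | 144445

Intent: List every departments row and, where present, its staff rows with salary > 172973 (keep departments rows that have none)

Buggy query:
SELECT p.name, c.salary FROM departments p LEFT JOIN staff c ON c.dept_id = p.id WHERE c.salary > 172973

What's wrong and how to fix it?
Bug: Filtering c.salary in WHERE discards the NULL rows produced by LEFT JOIN, turning it into an inner join

Fix: Move the right-table condition into the ON clause so unmatched parents are kept

Corrected query:
SELECT p.name, c.salary FROM departments p LEFT JOIN staff c ON c.dept_id = p.id AND c.salary > 172973

Result:
name      | salary
----------+-------
Marketing | NULL  
Legal     | NULL  
Sales     | NULL  
HR        | NULL  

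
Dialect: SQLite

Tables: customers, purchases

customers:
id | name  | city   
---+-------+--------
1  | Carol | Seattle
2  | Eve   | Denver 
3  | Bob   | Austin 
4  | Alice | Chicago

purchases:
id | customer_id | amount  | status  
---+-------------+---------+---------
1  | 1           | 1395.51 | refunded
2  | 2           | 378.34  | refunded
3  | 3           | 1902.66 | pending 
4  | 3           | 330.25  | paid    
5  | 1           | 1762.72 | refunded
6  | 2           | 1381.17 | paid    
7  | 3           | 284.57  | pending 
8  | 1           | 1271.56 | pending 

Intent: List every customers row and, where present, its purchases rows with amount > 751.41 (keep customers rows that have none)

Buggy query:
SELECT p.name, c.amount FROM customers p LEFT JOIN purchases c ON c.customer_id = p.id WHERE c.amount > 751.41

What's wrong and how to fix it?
Bug: A WHERE condition on the right-hand table after LEFT JOIN drops unmatched parents

Fix: Put 'c.amount > 751.41' in the JOIN's ON clause instead of WHERE

Corrected query:
SELECT p.name, c.amount FROM customers p LEFT JOIN purchases c ON c.customer_id = p.id AND c.amount > 751.41

Result:
name  | amount 
------+--------
Carol | 1271.56
Carol | 1395.51
Carol | 1762.72
Eve   | 1381.17
Bob   | 1902.66
Alice | NULL   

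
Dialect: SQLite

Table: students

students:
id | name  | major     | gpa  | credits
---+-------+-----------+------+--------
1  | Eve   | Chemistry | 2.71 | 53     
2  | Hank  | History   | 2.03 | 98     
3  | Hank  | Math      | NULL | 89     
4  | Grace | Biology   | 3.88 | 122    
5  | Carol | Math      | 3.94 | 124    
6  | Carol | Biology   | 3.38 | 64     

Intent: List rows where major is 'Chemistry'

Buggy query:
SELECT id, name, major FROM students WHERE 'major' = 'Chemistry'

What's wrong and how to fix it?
Bug: 'major' in single quotes is a string literal, not the column; the comparison is literal-vs-literal and never true

Fix: Reference the column as major without single quotes

Corrected query:
SELECT id, name, major FROM students WHERE major = 'Chemistry'

Result:
id | name | major    
---+------+----------
1  | Eve  | Chemistry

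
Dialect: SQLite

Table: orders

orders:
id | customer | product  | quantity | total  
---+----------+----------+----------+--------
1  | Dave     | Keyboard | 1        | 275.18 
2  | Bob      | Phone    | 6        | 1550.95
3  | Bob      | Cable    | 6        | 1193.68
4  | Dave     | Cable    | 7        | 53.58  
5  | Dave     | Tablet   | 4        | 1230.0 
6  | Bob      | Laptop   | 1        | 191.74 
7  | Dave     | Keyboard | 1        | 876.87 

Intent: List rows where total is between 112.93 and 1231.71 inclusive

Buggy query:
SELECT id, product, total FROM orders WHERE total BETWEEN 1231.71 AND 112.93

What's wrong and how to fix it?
Bug: BETWEEN expects the lower bound first; with 1231.71 AND 112.93 the range is empty

Fix: Write BETWEEN 112.93 AND 1231.71

Corrected query:
SELECT id, product, total FROM orders WHERE total BETWEEN 112.93 AND 1231.71

Result:
id | product  | total  
---+----------+--------
1  | Keyboard | 275.18 
3  | Cable    | 1193.68
5  | Tablet   | 1230   
6  | Laptop   | 191.74 
7  | Keyboard | 876.87 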